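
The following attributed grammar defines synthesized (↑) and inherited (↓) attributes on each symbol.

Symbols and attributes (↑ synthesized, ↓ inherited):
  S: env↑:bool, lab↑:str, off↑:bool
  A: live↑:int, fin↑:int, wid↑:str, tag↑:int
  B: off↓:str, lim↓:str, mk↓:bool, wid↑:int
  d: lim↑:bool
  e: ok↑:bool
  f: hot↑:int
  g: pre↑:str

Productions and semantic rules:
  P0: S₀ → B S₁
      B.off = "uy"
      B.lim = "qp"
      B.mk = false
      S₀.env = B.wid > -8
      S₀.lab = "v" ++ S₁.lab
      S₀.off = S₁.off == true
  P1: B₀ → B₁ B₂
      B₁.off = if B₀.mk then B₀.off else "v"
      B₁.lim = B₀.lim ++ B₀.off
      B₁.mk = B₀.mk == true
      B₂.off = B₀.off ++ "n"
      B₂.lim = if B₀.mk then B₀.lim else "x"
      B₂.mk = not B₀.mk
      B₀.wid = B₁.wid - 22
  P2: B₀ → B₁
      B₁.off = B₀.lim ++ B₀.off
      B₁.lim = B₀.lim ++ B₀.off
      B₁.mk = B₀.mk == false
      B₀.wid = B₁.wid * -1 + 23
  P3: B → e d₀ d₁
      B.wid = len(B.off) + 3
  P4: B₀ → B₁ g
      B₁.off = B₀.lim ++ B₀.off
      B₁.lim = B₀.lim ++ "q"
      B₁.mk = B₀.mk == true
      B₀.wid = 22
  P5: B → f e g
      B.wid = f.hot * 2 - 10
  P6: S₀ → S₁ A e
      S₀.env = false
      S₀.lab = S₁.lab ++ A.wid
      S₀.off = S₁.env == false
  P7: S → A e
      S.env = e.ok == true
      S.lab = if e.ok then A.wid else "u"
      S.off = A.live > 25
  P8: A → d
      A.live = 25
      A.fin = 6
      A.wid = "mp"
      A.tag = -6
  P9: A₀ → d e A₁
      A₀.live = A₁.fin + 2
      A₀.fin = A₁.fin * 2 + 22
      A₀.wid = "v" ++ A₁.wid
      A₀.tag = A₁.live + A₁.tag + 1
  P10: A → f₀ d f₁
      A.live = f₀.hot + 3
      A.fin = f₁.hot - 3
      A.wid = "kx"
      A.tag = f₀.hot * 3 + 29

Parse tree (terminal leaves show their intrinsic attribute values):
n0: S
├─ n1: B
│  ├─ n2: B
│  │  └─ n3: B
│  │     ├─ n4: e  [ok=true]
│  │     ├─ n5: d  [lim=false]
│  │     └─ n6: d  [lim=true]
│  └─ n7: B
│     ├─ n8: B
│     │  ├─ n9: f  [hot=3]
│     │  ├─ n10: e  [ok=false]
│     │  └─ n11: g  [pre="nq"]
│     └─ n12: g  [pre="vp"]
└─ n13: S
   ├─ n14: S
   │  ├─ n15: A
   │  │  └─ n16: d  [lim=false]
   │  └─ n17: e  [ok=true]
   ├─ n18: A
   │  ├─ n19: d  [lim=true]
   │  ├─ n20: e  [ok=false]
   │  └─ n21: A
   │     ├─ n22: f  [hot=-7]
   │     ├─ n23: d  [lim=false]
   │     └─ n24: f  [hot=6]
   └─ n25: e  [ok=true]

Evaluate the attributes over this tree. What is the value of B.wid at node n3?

8

1. n1.off = "uy"  ["uy"]
2. n1.lim = "qp"  ["qp"]
3. n1.mk = false  [false]
4. n2.off = "v"  [if B₀.mk then B₀.off else "v"]
5. n2.lim = "qpuy"  [B₀.lim ++ B₀.off]
6. n2.mk = false  [B₀.mk == true]
7. n3.off = "qpuyv"  [B₀.lim ++ B₀.off]
8. n3.lim = "qpuyv"  [B₀.lim ++ B₀.off]
9. n3.mk = true  [B₀.mk == false]
10. n4.ok = true  [terminal]
11. n5.lim = false  [terminal]
12. n6.lim = true  [terminal]
13. n3.wid = 8  [len(B.off) + 3]
14. n2.wid = 15  [B₁.wid * -1 + 23]
15. n7.off = "uyn"  [B₀.off ++ "n"]
16. n7.lim = "x"  [if B₀.mk then B₀.lim else "x"]
17. n7.mk = true  [not B₀.mk]
18. n8.off = "xuyn"  [B₀.lim ++ B₀.off]
19. n8.lim = "xq"  [B₀.lim ++ "q"]
20. n8.mk = true  [B₀.mk == true]
21. n9.hot = 3  [terminal]
22. n10.ok = false  [terminal]
23. n11.pre = "nq"  [terminal]
24. n8.wid = -4  [f.hot * 2 - 10]
25. n12.pre = "vp"  [terminal]
26. n7.wid = 22  [22]
27. n1.wid = -7  [B₁.wid - 22]
28. n16.lim = false  [terminal]
29. n15.live = 25  [25]
30. n15.fin = 6  [6]
31. n15.wid = "mp"  ["mp"]
32. n15.tag = -6  [-6]
33. n17.ok = true  [terminal]
34. n14.env = true  [e.ok == true]
35. n14.lab = "mp"  [if e.ok then A.wid else "u"]
36. n14.off = false  [A.live > 25]
37. n19.lim = true  [terminal]
38. n20.ok = false  [terminal]
39. n22.hot = -7  [terminal]
40. n23.lim = false  [terminal]
41. n24.hot = 6  [terminal]
42. n21.live = -4  [f₀.hot + 3]
43. n21.fin = 3  [f₁.hot - 3]
44. n21.wid = "kx"  ["kx"]
45. n21.tag = 8  [f₀.hot * 3 + 29]
46. n18.live = 5  [A₁.fin + 2]
47. n18.fin = 28  [A₁.fin * 2 + 22]
48. n18.wid = "vkx"  ["v" ++ A₁.wid]
49. n18.tag = 5  [A₁.live + A₁.tag + 1]
50. n25.ok = true  [terminal]
51. n13.env = false  [false]
52. n13.lab = "mpvkx"  [S₁.lab ++ A.wid]
53. n13.off = false  [S₁.env == false]
54. n0.env = true  [B.wid > -8]
55. n0.lab = "vmpvkx"  ["v" ++ S₁.lab]
56. n0.off = false  [S₁.off == true]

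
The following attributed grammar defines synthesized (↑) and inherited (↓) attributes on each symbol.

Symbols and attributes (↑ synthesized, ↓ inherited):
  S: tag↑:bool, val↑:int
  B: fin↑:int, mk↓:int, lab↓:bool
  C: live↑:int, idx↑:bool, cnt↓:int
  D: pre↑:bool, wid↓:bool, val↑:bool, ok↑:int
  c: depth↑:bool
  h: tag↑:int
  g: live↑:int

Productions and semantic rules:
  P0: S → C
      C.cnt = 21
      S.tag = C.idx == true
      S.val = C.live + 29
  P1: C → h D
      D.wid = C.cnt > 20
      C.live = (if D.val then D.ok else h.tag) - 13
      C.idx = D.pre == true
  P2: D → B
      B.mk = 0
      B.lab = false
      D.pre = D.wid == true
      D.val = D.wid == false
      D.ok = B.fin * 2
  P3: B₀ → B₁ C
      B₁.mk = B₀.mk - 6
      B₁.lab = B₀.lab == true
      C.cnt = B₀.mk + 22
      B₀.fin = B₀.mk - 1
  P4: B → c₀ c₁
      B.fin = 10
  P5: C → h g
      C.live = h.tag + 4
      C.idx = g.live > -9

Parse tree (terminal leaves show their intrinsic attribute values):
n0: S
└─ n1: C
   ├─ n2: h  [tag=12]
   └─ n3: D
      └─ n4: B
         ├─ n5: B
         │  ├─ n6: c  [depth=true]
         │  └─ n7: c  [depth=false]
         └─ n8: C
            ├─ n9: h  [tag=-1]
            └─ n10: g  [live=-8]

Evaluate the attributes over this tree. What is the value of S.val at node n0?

28

1. n1.cnt = 21  [21]
2. n2.tag = 12  [terminal]
3. n3.wid = true  [C.cnt > 20]
4. n4.mk = 0  [0]
5. n4.lab = false  [false]
6. n5.mk = -6  [B₀.mk - 6]
7. n5.lab = false  [B₀.lab == true]
8. n6.depth = true  [terminal]
9. n7.depth = false  [terminal]
10. n5.fin = 10  [10]
11. n8.cnt = 22  [B₀.mk + 22]
12. n9.tag = -1  [terminal]
13. n10.live = -8  [terminal]
14. n8.live = 3  [h.tag + 4]
15. n8.idx = true  [g.live > -9]
16. n4.fin = -1  [B₀.mk - 1]
17. n3.pre = true  [D.wid == true]
18. n3.val = false  [D.wid == false]
19. n3.ok = -2  [B.fin * 2]
20. n1.live = -1  [(if D.val then D.ok else h.tag) - 13]
21. n1.idx = true  [D.pre == true]
22. n0.tag = true  [C.idx == true]
23. n0.val = 28  [C.live + 29]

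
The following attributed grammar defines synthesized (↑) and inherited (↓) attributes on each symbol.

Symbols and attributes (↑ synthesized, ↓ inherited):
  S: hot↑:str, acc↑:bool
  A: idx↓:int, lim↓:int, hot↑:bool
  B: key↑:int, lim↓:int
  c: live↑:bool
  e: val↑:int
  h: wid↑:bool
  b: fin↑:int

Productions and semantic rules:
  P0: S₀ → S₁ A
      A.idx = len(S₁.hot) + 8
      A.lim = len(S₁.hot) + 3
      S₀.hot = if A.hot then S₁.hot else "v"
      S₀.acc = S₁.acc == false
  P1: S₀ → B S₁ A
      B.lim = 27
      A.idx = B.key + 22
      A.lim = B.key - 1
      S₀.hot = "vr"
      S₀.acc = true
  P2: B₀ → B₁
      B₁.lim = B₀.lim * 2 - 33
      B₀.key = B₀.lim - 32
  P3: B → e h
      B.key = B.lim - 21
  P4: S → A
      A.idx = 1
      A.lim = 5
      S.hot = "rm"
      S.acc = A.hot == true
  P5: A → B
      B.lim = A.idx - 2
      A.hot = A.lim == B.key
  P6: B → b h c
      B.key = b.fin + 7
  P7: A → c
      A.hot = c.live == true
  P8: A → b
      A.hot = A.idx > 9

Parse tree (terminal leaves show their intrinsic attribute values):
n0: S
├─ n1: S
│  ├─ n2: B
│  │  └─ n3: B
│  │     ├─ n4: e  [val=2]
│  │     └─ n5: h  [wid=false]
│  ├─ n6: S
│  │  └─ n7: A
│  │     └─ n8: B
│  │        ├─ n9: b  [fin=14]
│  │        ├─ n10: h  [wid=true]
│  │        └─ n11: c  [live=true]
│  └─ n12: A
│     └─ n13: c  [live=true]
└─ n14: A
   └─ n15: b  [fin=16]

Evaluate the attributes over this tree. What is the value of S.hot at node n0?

"vr"

1. n2.lim = 27  [27]
2. n3.lim = 21  [B₀.lim * 2 - 33]
3. n4.val = 2  [terminal]
4. n5.wid = false  [terminal]
5. n3.key = 0  [B.lim - 21]
6. n2.key = -5  [B₀.lim - 32]
7. n7.idx = 1  [1]
8. n7.lim = 5  [5]
9. n8.lim = -1  [A.idx - 2]
10. n9.fin = 14  [terminal]
11. n10.wid = true  [terminal]
12. n11.live = true  [terminal]
13. n8.key = 21  [b.fin + 7]
14. n7.hot = false  [A.lim == B.key]
15. n6.hot = "rm"  ["rm"]
16. n6.acc = false  [A.hot == true]
17. n12.idx = 17  [B.key + 22]
18. n12.lim = -6  [B.key - 1]
19. n13.live = true  [terminal]
20. n12.hot = true  [c.live == true]
21. n1.hot = "vr"  ["vr"]
22. n1.acc = true  [true]
23. n14.idx = 10  [len(S₁.hot) + 8]
24. n14.lim = 5  [len(S₁.hot) + 3]
25. n15.fin = 16  [terminal]
26. n14.hot = true  [A.idx > 9]
27. n0.hot = "vr"  [if A.hot then S₁.hot else "v"]
28. n0.acc = false  [S₁.acc == false]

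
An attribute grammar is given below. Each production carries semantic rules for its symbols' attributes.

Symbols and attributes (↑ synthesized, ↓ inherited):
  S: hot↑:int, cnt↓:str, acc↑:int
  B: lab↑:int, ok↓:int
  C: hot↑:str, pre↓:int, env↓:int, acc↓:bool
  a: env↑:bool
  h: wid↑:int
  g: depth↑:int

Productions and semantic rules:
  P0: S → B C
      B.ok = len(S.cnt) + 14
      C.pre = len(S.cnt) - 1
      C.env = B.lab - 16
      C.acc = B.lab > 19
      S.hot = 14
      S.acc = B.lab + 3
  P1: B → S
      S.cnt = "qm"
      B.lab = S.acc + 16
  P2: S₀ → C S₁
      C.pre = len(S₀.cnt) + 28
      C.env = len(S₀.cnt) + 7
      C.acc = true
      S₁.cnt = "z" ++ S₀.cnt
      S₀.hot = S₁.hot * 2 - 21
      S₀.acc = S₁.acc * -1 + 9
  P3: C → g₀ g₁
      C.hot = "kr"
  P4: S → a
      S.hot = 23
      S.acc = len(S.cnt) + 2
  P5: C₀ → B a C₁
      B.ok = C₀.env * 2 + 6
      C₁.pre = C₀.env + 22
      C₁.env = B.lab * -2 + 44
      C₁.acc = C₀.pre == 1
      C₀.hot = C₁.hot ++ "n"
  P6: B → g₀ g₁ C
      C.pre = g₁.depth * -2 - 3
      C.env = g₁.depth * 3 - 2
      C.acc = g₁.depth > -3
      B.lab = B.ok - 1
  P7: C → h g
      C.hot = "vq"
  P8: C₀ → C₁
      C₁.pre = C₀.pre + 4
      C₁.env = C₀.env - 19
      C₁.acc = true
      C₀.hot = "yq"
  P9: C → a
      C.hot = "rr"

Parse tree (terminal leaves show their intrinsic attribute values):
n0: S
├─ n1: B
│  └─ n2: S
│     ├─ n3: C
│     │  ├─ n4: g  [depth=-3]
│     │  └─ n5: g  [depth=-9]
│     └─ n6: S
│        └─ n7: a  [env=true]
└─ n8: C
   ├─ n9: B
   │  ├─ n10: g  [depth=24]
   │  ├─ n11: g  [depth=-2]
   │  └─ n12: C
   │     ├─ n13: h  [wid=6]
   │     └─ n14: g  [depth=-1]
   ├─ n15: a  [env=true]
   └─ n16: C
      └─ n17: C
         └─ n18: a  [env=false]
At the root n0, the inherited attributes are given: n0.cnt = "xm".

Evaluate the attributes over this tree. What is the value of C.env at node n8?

1. n0.cnt = "xm"  [given at root]
2. n1.ok = 16  [len(S.cnt) + 14]
3. n2.cnt = "qm"  ["qm"]
4. n3.pre = 30  [len(S₀.cnt) + 28]
5. n3.env = 9  [len(S₀.cnt) + 7]
6. n3.acc = true  [true]
7. n4.depth = -3  [terminal]
8. n5.depth = -9  [terminal]
9. n3.hot = "kr"  ["kr"]
10. n6.cnt = "zqm"  ["z" ++ S₀.cnt]
11. n7.env = true  [terminal]
12. n6.hot = 23  [23]
13. n6.acc = 5  [len(S.cnt) + 2]
14. n2.hot = 25  [S₁.hot * 2 - 21]
15. n2.acc = 4  [S₁.acc * -1 + 9]
16. n1.lab = 20  [S.acc + 16]
17. n8.pre = 1  [len(S.cnt) - 1]
18. n8.env = 4  [B.lab - 16]
19. n8.acc = true  [B.lab > 19]
20. n9.ok = 14  [C₀.env * 2 + 6]
21. n10.depth = 24  [terminal]
22. n11.depth = -2  [terminal]
23. n12.pre = 1  [g₁.depth * -2 - 3]
24. n12.env = -8  [g₁.depth * 3 - 2]
25. n12.acc = true  [g₁.depth > -3]
26. n13.wid = 6  [terminal]
27. n14.depth = -1  [terminal]
28. n12.hot = "vq"  ["vq"]
29. n9.lab = 13  [B.ok - 1]
30. n15.env = true  [terminal]
31. n16.pre = 26  [C₀.env + 22]
32. n16.env = 18  [B.lab * -2 + 44]
33. n16.acc = true  [C₀.pre == 1]
34. n17.pre = 30  [C₀.pre + 4]
35. n17.env = -1  [C₀.env - 19]
36. n17.acc = true  [true]
37. n18.env = false  [terminal]
38. n17.hot = "rr"  ["rr"]
39. n16.hot = "yq"  ["yq"]
40. n8.hot = "yqn"  [C₁.hot ++ "n"]
41. n0.hot = 14  [14]
42. n0.acc = 23  [B.lab + 3]

4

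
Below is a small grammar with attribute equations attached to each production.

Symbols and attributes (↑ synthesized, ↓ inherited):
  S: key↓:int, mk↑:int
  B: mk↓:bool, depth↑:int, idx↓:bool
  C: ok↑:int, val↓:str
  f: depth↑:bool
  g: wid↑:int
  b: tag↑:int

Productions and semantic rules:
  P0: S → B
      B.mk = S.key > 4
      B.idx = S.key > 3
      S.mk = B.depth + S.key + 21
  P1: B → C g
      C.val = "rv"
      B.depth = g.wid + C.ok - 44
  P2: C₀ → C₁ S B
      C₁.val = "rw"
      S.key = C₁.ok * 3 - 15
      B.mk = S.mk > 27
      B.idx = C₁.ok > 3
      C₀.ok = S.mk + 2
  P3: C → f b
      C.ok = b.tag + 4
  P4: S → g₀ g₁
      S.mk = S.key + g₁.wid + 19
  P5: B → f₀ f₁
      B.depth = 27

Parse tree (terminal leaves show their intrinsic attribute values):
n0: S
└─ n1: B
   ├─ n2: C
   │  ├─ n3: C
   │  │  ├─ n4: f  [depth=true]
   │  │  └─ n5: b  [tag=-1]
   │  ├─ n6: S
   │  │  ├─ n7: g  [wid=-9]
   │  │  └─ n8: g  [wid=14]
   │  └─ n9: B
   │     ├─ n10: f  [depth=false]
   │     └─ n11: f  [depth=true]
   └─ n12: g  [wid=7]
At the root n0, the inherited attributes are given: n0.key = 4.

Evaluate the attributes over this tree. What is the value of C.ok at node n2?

29

1. n0.key = 4  [given at root]
2. n1.mk = false  [S.key > 4]
3. n1.idx = true  [S.key > 3]
4. n2.val = "rv"  ["rv"]
5. n3.val = "rw"  ["rw"]
6. n4.depth = true  [terminal]
7. n5.tag = -1  [terminal]
8. n3.ok = 3  [b.tag + 4]
9. n6.key = -6  [C₁.ok * 3 - 15]
10. n7.wid = -9  [terminal]
11. n8.wid = 14  [terminal]
12. n6.mk = 27  [S.key + g₁.wid + 19]
13. n9.mk = false  [S.mk > 27]
14. n9.idx = false  [C₁.ok > 3]
15. n10.depth = false  [terminal]
16. n11.depth = true  [terminal]
17. n9.depth = 27  [27]
18. n2.ok = 29  [S.mk + 2]
19. n12.wid = 7  [terminal]
20. n1.depth = -8  [g.wid + C.ok - 44]
21. n0.mk = 17  [B.depth + S.key + 21]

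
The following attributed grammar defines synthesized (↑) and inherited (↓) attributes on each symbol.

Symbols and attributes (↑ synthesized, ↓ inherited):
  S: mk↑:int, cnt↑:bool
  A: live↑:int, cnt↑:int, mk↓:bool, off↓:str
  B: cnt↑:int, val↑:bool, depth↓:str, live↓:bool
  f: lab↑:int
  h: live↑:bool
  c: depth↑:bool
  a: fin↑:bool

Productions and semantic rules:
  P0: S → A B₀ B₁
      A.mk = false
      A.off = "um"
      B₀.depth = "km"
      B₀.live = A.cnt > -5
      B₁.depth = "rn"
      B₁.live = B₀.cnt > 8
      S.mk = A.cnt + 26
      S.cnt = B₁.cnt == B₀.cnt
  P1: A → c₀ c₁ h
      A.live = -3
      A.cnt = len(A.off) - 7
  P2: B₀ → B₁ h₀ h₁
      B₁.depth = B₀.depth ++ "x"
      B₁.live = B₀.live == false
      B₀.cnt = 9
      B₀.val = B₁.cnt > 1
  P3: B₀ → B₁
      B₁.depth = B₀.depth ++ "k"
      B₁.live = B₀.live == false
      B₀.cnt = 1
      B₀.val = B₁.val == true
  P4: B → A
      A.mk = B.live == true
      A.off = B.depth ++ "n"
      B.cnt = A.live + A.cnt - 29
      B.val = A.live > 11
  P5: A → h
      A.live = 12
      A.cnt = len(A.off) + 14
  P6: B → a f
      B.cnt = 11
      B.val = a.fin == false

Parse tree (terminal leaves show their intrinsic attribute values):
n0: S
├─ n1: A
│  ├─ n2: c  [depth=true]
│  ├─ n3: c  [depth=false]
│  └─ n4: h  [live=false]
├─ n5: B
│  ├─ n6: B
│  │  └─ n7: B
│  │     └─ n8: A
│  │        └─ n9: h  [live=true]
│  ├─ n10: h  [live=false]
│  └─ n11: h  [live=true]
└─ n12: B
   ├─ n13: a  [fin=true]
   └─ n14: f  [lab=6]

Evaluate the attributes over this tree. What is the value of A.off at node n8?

1. n1.mk = false  [false]
2. n1.off = "um"  ["um"]
3. n2.depth = true  [terminal]
4. n3.depth = false  [terminal]
5. n4.live = false  [terminal]
6. n1.live = -3  [-3]
7. n1.cnt = -5  [len(A.off) - 7]
8. n5.depth = "km"  ["km"]
9. n5.live = false  [A.cnt > -5]
10. n6.depth = "kmx"  [B₀.depth ++ "x"]
11. n6.live = true  [B₀.live == false]
12. n7.depth = "kmxk"  [B₀.depth ++ "k"]
13. n7.live = false  [B₀.live == false]
14. n8.mk = false  [B.live == true]
15. n8.off = "kmxkn"  [B.depth ++ "n"]
16. n9.live = true  [terminal]
17. n8.live = 12  [12]
18. n8.cnt = 19  [len(A.off) + 14]
19. n7.cnt = 2  [A.live + A.cnt - 29]
20. n7.val = true  [A.live > 11]
21. n6.cnt = 1  [1]
22. n6.val = true  [B₁.val == true]
23. n10.live = false  [terminal]
24. n11.live = true  [terminal]
25. n5.cnt = 9  [9]
26. n5.val = false  [B₁.cnt > 1]
27. n12.depth = "rn"  ["rn"]
28. n12.live = true  [B₀.cnt > 8]
29. n13.fin = true  [terminal]
30. n14.lab = 6  [terminal]
31. n12.cnt = 11  [11]
32. n12.val = false  [a.fin == false]
33. n0.mk = 21  [A.cnt + 26]
34. n0.cnt = false  [B₁.cnt == B₀.cnt]

"kmxkn"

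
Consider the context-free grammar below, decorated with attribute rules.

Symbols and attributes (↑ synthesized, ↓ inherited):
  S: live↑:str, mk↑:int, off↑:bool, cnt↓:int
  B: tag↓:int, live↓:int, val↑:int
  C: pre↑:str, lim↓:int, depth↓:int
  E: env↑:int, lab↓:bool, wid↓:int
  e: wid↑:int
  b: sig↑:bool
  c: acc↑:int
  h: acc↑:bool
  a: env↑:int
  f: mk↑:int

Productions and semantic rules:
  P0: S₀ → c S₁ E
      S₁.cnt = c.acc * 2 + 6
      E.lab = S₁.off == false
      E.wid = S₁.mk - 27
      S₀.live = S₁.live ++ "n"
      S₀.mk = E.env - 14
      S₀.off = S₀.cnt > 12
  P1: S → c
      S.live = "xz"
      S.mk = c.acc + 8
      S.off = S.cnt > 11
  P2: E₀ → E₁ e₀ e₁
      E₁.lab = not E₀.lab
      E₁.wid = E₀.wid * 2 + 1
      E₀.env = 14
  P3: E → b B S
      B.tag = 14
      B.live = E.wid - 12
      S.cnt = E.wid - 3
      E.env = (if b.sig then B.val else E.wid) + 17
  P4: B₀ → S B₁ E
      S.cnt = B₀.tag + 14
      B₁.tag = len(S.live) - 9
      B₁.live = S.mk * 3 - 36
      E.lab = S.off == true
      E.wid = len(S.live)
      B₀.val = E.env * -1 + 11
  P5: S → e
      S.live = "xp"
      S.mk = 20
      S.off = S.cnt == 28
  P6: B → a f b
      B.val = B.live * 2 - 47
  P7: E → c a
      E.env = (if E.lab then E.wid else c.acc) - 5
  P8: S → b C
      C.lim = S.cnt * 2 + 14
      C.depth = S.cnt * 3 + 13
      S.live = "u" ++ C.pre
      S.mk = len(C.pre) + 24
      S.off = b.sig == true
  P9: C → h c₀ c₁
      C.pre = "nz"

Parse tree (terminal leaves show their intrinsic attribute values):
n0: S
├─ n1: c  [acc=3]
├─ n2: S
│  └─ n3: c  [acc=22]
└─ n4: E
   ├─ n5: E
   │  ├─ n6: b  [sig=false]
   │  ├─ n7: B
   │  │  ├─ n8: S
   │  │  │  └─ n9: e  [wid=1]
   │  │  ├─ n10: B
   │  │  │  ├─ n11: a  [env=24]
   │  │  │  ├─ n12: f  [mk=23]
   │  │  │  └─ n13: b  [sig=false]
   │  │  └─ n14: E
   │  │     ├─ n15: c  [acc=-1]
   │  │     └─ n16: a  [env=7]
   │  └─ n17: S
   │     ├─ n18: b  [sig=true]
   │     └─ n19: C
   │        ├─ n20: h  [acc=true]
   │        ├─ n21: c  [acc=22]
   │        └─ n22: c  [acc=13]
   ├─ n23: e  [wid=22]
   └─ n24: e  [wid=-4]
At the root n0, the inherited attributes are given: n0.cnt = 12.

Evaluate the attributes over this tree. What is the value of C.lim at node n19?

22

1. n0.cnt = 12  [given at root]
2. n1.acc = 3  [terminal]
3. n2.cnt = 12  [c.acc * 2 + 6]
4. n3.acc = 22  [terminal]
5. n2.live = "xz"  ["xz"]
6. n2.mk = 30  [c.acc + 8]
7. n2.off = true  [S.cnt > 11]
8. n4.lab = false  [S₁.off == false]
9. n4.wid = 3  [S₁.mk - 27]
10. n5.lab = true  [not E₀.lab]
11. n5.wid = 7  [E₀.wid * 2 + 1]
12. n6.sig = false  [terminal]
13. n7.tag = 14  [14]
14. n7.live = -5  [E.wid - 12]
15. n8.cnt = 28  [B₀.tag + 14]
16. n9.wid = 1  [terminal]
17. n8.live = "xp"  ["xp"]
18. n8.mk = 20  [20]
19. n8.off = true  [S.cnt == 28]
20. n10.tag = -7  [len(S.live) - 9]
21. n10.live = 24  [S.mk * 3 - 36]
22. n11.env = 24  [terminal]
23. n12.mk = 23  [terminal]
24. n13.sig = false  [terminal]
25. n10.val = 1  [B.live * 2 - 47]
26. n14.lab = true  [S.off == true]
27. n14.wid = 2  [len(S.live)]
28. n15.acc = -1  [terminal]
29. n16.env = 7  [terminal]
30. n14.env = -3  [(if E.lab then E.wid else c.acc) - 5]
31. n7.val = 14  [E.env * -1 + 11]
32. n17.cnt = 4  [E.wid - 3]
33. n18.sig = true  [terminal]
34. n19.lim = 22  [S.cnt * 2 + 14]
35. n19.depth = 25  [S.cnt * 3 + 13]
36. n20.acc = true  [terminal]
37. n21.acc = 22  [terminal]
38. n22.acc = 13  [terminal]
39. n19.pre = "nz"  ["nz"]
40. n17.live = "unz"  ["u" ++ C.pre]
41. n17.mk = 26  [len(C.pre) + 24]
42. n17.off = true  [b.sig == true]
43. n5.env = 24  [(if b.sig then B.val else E.wid) + 17]
44. n23.wid = 22  [terminal]
45. n24.wid = -4  [terminal]
46. n4.env = 14  [14]
47. n0.live = "xzn"  [S₁.live ++ "n"]
48. n0.mk = 0  [E.env - 14]
49. n0.off = false  [S₀.cnt > 12]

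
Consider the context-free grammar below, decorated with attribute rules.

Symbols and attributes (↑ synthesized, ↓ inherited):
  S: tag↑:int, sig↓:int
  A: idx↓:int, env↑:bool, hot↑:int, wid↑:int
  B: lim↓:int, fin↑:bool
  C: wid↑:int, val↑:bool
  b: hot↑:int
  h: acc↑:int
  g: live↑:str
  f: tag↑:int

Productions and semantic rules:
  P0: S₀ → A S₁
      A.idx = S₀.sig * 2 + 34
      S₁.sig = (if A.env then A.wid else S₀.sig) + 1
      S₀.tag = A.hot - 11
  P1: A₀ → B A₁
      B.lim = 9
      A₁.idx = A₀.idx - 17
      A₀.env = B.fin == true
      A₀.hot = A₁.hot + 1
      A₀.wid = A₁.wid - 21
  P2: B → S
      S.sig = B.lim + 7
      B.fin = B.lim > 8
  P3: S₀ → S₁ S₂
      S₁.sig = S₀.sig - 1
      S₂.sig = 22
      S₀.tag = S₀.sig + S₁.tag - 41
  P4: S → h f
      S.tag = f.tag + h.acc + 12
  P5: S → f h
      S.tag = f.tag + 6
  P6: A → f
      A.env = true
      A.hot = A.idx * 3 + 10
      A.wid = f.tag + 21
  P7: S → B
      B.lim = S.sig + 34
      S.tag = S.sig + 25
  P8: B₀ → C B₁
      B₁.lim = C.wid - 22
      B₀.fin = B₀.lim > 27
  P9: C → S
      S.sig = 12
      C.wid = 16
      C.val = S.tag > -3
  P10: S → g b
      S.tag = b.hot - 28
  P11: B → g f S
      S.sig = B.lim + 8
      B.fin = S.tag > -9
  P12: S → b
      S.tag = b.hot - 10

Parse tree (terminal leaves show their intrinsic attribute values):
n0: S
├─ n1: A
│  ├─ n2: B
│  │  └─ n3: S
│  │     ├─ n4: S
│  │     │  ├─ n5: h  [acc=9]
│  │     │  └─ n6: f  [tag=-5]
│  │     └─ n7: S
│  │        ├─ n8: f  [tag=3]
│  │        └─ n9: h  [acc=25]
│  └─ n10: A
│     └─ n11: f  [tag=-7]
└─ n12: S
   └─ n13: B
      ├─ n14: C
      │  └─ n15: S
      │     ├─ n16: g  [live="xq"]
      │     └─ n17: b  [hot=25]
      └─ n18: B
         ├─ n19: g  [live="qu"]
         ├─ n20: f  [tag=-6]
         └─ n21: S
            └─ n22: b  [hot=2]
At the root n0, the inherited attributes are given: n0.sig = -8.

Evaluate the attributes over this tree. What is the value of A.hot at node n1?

1. n0.sig = -8  [given at root]
2. n1.idx = 18  [S₀.sig * 2 + 34]
3. n2.lim = 9  [9]
4. n3.sig = 16  [B.lim + 7]
5. n4.sig = 15  [S₀.sig - 1]
6. n5.acc = 9  [terminal]
7. n6.tag = -5  [terminal]
8. n4.tag = 16  [f.tag + h.acc + 12]
9. n7.sig = 22  [22]
10. n8.tag = 3  [terminal]
11. n9.acc = 25  [terminal]
12. n7.tag = 9  [f.tag + 6]
13. n3.tag = -9  [S₀.sig + S₁.tag - 41]
14. n2.fin = true  [B.lim > 8]
15. n10.idx = 1  [A₀.idx - 17]
16. n11.tag = -7  [terminal]
17. n10.env = true  [true]
18. n10.hot = 13  [A.idx * 3 + 10]
19. n10.wid = 14  [f.tag + 21]
20. n1.env = true  [B.fin == true]
21. n1.hot = 14  [A₁.hot + 1]
22. n1.wid = -7  [A₁.wid - 21]
23. n12.sig = -6  [(if A.env then A.wid else S₀.sig) + 1]
24. n13.lim = 28  [S.sig + 34]
25. n15.sig = 12  [12]
26. n16.live = "xq"  [terminal]
27. n17.hot = 25  [terminal]
28. n15.tag = -3  [b.hot - 28]
29. n14.wid = 16  [16]
30. n14.val = false  [S.tag > -3]
31. n18.lim = -6  [C.wid - 22]
32. n19.live = "qu"  [terminal]
33. n20.tag = -6  [terminal]
34. n21.sig = 2  [B.lim + 8]
35. n22.hot = 2  [terminal]
36. n21.tag = -8  [b.hot - 10]
37. n18.fin = true  [S.tag > -9]
38. n13.fin = true  [B₀.lim > 27]
39. n12.tag = 19  [S.sig + 25]
40. n0.tag = 3  [A.hot - 11]

14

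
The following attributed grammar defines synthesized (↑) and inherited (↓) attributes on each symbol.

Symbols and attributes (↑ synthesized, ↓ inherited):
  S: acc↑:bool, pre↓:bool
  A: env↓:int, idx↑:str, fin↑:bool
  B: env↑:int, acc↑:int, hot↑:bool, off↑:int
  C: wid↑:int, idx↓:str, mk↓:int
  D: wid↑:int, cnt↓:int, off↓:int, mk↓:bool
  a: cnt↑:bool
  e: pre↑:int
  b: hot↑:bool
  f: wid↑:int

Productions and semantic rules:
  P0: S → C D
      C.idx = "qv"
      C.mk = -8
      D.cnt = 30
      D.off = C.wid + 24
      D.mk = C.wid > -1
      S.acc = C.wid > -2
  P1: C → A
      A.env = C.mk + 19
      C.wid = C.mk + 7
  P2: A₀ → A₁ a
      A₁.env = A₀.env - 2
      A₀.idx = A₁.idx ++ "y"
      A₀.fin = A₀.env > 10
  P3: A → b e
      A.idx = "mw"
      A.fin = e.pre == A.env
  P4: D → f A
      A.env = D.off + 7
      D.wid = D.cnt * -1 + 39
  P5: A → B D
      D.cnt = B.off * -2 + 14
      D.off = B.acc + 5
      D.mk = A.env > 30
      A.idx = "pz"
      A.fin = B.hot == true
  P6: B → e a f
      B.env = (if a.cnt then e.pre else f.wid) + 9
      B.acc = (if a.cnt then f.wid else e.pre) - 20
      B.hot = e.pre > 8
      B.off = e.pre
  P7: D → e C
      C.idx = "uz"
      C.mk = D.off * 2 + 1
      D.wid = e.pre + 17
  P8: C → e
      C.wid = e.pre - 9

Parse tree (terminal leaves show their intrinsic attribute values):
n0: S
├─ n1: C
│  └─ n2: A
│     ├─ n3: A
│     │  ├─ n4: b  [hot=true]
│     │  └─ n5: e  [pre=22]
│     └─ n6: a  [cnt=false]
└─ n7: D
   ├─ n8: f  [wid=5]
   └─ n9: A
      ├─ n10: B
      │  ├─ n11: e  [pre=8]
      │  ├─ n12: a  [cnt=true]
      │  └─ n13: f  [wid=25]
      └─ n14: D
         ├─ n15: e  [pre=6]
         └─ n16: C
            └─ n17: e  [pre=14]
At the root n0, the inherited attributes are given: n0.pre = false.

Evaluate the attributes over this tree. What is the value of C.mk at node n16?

21

1. n0.pre = false  [given at root]
2. n1.idx = "qv"  ["qv"]
3. n1.mk = -8  [-8]
4. n2.env = 11  [C.mk + 19]
5. n3.env = 9  [A₀.env - 2]
6. n4.hot = true  [terminal]
7. n5.pre = 22  [terminal]
8. n3.idx = "mw"  ["mw"]
9. n3.fin = false  [e.pre == A.env]
10. n6.cnt = false  [terminal]
11. n2.idx = "mwy"  [A₁.idx ++ "y"]
12. n2.fin = true  [A₀.env > 10]
13. n1.wid = -1  [C.mk + 7]
14. n7.cnt = 30  [30]
15. n7.off = 23  [C.wid + 24]
16. n7.mk = false  [C.wid > -1]
17. n8.wid = 5  [terminal]
18. n9.env = 30  [D.off + 7]
19. n11.pre = 8  [terminal]
20. n12.cnt = true  [terminal]
21. n13.wid = 25  [terminal]
22. n10.env = 17  [(if a.cnt then e.pre else f.wid) + 9]
23. n10.acc = 5  [(if a.cnt then f.wid else e.pre) - 20]
24. n10.hot = false  [e.pre > 8]
25. n10.off = 8  [e.pre]
26. n14.cnt = -2  [B.off * -2 + 14]
27. n14.off = 10  [B.acc + 5]
28. n14.mk = false  [A.env > 30]
29. n15.pre = 6  [terminal]
30. n16.idx = "uz"  ["uz"]
31. n16.mk = 21  [D.off * 2 + 1]
32. n17.pre = 14  [terminal]
33. n16.wid = 5  [e.pre - 9]
34. n14.wid = 23  [e.pre + 17]
35. n9.idx = "pz"  ["pz"]
36. n9.fin = false  [B.hot == true]
37. n7.wid = 9  [D.cnt * -1 + 39]
38. n0.acc = true  [C.wid > -2]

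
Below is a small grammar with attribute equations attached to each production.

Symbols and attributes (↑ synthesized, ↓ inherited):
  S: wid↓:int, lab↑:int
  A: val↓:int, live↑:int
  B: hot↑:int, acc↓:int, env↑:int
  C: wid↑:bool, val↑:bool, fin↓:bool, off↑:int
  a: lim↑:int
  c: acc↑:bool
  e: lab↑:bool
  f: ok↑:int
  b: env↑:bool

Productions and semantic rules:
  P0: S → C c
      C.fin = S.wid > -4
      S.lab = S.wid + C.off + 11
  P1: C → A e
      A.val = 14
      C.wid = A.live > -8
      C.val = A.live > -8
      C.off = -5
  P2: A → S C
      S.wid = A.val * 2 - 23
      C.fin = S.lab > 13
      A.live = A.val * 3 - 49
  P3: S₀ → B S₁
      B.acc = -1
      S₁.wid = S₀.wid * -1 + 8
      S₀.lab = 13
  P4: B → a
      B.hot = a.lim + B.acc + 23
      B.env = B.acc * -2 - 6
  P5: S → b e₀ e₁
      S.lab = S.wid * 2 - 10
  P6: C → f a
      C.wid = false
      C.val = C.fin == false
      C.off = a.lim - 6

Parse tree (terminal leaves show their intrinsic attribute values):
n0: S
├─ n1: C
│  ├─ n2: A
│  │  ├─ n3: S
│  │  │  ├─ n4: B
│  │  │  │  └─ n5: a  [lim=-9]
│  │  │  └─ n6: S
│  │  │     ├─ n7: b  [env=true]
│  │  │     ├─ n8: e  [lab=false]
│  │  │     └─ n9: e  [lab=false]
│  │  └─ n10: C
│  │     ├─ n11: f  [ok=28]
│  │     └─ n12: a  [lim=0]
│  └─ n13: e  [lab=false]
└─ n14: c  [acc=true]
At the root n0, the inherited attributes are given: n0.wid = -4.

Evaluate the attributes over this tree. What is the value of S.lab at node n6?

1. n0.wid = -4  [given at root]
2. n1.fin = false  [S.wid > -4]
3. n2.val = 14  [14]
4. n3.wid = 5  [A.val * 2 - 23]
5. n4.acc = -1  [-1]
6. n5.lim = -9  [terminal]
7. n4.hot = 13  [a.lim + B.acc + 23]
8. n4.env = -4  [B.acc * -2 - 6]
9. n6.wid = 3  [S₀.wid * -1 + 8]
10. n7.env = true  [terminal]
11. n8.lab = false  [terminal]
12. n9.lab = false  [terminal]
13. n6.lab = -4  [S.wid * 2 - 10]
14. n3.lab = 13  [13]
15. n10.fin = false  [S.lab > 13]
16. n11.ok = 28  [terminal]
17. n12.lim = 0  [terminal]
18. n10.wid = false  [false]
19. n10.val = true  [C.fin == false]
20. n10.off = -6  [a.lim - 6]
21. n2.live = -7  [A.val * 3 - 49]
22. n13.lab = false  [terminal]
23. n1.wid = true  [A.live > -8]
24. n1.val = true  [A.live > -8]
25. n1.off = -5  [-5]
26. n14.acc = true  [terminal]
27. n0.lab = 2  [S.wid + C.off + 11]

-4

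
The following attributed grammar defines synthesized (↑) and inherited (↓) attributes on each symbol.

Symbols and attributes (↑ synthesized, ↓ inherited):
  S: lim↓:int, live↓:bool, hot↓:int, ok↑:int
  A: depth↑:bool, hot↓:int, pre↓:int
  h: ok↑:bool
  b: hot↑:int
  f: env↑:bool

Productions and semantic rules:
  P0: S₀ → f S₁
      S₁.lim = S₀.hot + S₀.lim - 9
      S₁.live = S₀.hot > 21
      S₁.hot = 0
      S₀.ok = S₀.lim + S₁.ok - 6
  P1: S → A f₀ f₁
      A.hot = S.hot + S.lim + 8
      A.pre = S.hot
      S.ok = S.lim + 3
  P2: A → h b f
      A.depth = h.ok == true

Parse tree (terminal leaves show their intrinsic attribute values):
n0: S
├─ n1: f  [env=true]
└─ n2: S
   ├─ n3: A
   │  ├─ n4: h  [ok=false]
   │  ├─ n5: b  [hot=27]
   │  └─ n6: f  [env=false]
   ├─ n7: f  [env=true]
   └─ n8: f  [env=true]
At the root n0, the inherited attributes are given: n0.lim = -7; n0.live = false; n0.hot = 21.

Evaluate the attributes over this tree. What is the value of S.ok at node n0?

-5

1. n0.lim = -7  [given at root]
2. n0.live = false  [given at root]
3. n0.hot = 21  [given at root]
4. n1.env = true  [terminal]
5. n2.lim = 5  [S₀.hot + S₀.lim - 9]
6. n2.live = false  [S₀.hot > 21]
7. n2.hot = 0  [0]
8. n3.hot = 13  [S.hot + S.lim + 8]
9. n3.pre = 0  [S.hot]
10. n4.ok = false  [terminal]
11. n5.hot = 27  [terminal]
12. n6.env = false  [terminal]
13. n3.depth = false  [h.ok == true]
14. n7.env = true  [terminal]
15. n8.env = true  [terminal]
16. n2.ok = 8  [S.lim + 3]
17. n0.ok = -5  [S₀.lim + S₁.ok - 6]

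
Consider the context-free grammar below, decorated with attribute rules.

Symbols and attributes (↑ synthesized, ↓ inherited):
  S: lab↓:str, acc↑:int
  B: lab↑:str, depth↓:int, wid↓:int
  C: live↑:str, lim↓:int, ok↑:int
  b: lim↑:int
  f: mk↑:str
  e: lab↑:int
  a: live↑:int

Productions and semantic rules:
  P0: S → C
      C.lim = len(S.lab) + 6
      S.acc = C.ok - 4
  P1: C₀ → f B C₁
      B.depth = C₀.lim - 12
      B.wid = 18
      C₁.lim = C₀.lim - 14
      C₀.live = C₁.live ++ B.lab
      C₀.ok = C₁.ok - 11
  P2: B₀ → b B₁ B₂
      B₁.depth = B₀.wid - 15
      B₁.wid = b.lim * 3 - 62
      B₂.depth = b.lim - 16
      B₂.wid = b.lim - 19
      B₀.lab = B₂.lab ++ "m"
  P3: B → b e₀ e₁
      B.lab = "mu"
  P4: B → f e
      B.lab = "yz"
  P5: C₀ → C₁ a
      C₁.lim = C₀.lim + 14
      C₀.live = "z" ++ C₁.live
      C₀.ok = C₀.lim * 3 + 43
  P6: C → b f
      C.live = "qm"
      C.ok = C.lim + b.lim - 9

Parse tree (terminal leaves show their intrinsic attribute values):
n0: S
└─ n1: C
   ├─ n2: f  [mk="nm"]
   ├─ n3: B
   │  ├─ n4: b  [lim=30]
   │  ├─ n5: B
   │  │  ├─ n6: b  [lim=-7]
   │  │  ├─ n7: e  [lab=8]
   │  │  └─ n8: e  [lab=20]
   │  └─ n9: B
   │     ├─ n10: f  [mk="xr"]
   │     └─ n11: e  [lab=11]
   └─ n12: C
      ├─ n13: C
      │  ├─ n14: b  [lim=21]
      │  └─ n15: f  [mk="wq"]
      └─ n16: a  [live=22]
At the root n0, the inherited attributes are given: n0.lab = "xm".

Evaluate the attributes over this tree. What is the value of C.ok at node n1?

1. n0.lab = "xm"  [given at root]
2. n1.lim = 8  [len(S.lab) + 6]
3. n2.mk = "nm"  [terminal]
4. n3.depth = -4  [C₀.lim - 12]
5. n3.wid = 18  [18]
6. n4.lim = 30  [terminal]
7. n5.depth = 3  [B₀.wid - 15]
8. n5.wid = 28  [b.lim * 3 - 62]
9. n6.lim = -7  [terminal]
10. n7.lab = 8  [terminal]
11. n8.lab = 20  [terminal]
12. n5.lab = "mu"  ["mu"]
13. n9.depth = 14  [b.lim - 16]
14. n9.wid = 11  [b.lim - 19]
15. n10.mk = "xr"  [terminal]
16. n11.lab = 11  [terminal]
17. n9.lab = "yz"  ["yz"]
18. n3.lab = "yzm"  [B₂.lab ++ "m"]
19. n12.lim = -6  [C₀.lim - 14]
20. n13.lim = 8  [C₀.lim + 14]
21. n14.lim = 21  [terminal]
22. n15.mk = "wq"  [terminal]
23. n13.live = "qm"  ["qm"]
24. n13.ok = 20  [C.lim + b.lim - 9]
25. n16.live = 22  [terminal]
26. n12.live = "zqm"  ["z" ++ C₁.live]
27. n12.ok = 25  [C₀.lim * 3 + 43]
28. n1.live = "zqmyzm"  [C₁.live ++ B.lab]
29. n1.ok = 14  [C₁.ok - 11]
30. n0.acc = 10  [C.ok - 4]

14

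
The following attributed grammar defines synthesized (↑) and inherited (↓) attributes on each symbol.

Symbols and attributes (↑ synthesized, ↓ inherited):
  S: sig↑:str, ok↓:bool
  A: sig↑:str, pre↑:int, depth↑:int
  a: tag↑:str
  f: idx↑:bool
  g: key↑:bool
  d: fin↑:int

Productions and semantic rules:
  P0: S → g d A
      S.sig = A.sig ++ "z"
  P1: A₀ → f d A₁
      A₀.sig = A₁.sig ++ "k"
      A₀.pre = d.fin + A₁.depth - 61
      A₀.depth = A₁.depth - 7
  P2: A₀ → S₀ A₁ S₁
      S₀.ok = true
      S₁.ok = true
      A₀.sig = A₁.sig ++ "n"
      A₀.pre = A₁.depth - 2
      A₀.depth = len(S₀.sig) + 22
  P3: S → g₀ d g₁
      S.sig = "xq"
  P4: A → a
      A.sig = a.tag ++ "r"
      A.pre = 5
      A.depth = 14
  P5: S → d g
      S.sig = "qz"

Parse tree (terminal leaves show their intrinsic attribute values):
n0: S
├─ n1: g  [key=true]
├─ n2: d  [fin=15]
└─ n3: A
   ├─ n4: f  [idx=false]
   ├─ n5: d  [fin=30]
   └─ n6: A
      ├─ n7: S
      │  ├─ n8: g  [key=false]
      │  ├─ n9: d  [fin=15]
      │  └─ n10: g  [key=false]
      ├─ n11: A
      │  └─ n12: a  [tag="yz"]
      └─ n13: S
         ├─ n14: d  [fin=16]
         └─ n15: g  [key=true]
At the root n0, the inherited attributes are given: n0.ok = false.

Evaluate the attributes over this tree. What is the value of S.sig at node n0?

1. n0.ok = false  [given at root]
2. n1.key = true  [terminal]
3. n2.fin = 15  [terminal]
4. n4.idx = false  [terminal]
5. n5.fin = 30  [terminal]
6. n7.ok = true  [true]
7. n8.key = false  [terminal]
8. n9.fin = 15  [terminal]
9. n10.key = false  [terminal]
10. n7.sig = "xq"  ["xq"]
11. n12.tag = "yz"  [terminal]
12. n11.sig = "yzr"  [a.tag ++ "r"]
13. n11.pre = 5  [5]
14. n11.depth = 14  [14]
15. n13.ok = true  [true]
16. n14.fin = 16  [terminal]
17. n15.key = true  [terminal]
18. n13.sig = "qz"  ["qz"]
19. n6.sig = "yzrn"  [A₁.sig ++ "n"]
20. n6.pre = 12  [A₁.depth - 2]
21. n6.depth = 24  [len(S₀.sig) + 22]
22. n3.sig = "yzrnk"  [A₁.sig ++ "k"]
23. n3.pre = -7  [d.fin + A₁.depth - 61]
24. n3.depth = 17  [A₁.depth - 7]
25. n0.sig = "yzrnkz"  [A.sig ++ "z"]

"yzrnkz"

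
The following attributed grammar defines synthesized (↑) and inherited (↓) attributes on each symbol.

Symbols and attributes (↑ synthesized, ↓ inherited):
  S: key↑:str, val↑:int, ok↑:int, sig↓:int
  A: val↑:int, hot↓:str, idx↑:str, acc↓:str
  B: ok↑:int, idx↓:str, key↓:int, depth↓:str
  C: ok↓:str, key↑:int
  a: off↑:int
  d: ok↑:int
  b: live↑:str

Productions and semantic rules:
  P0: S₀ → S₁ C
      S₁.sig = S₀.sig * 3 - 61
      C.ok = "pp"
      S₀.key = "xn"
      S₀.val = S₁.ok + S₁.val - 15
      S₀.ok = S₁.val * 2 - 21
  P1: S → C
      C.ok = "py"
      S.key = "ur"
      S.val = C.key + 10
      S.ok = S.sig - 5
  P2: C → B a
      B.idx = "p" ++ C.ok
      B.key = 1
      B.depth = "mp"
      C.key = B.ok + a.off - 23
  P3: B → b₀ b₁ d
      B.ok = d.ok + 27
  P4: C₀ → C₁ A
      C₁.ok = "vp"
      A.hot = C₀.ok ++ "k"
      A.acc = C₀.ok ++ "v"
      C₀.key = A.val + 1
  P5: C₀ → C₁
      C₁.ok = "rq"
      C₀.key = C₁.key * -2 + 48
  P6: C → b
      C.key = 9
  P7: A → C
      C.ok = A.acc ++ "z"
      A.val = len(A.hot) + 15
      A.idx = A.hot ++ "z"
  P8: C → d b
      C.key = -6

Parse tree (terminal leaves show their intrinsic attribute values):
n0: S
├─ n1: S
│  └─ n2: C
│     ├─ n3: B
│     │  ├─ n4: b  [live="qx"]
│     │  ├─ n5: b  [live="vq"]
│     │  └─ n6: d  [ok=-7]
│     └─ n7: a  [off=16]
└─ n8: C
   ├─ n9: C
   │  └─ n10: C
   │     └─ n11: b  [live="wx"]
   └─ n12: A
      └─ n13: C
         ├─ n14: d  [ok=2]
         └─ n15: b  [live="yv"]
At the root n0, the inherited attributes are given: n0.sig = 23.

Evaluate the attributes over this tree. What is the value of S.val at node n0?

1. n0.sig = 23  [given at root]
2. n1.sig = 8  [S₀.sig * 3 - 61]
3. n2.ok = "py"  ["py"]
4. n3.idx = "ppy"  ["p" ++ C.ok]
5. n3.key = 1  [1]
6. n3.depth = "mp"  ["mp"]
7. n4.live = "qx"  [terminal]
8. n5.live = "vq"  [terminal]
9. n6.ok = -7  [terminal]
10. n3.ok = 20  [d.ok + 27]
11. n7.off = 16  [terminal]
12. n2.key = 13  [B.ok + a.off - 23]
13. n1.key = "ur"  ["ur"]
14. n1.val = 23  [C.key + 10]
15. n1.ok = 3  [S.sig - 5]
16. n8.ok = "pp"  ["pp"]
17. n9.ok = "vp"  ["vp"]
18. n10.ok = "rq"  ["rq"]
19. n11.live = "wx"  [terminal]
20. n10.key = 9  [9]
21. n9.key = 30  [C₁.key * -2 + 48]
22. n12.hot = "ppk"  [C₀.ok ++ "k"]
23. n12.acc = "ppv"  [C₀.ok ++ "v"]
24. n13.ok = "ppvz"  [A.acc ++ "z"]
25. n14.ok = 2  [terminal]
26. n15.live = "yv"  [terminal]
27. n13.key = -6  [-6]
28. n12.val = 18  [len(A.hot) + 15]
29. n12.idx = "ppkz"  [A.hot ++ "z"]
30. n8.key = 19  [A.val + 1]
31. n0.key = "xn"  ["xn"]
32. n0.val = 11  [S₁.ok + S₁.val - 15]
33. n0.ok = 25  [S₁.val * 2 - 21]

11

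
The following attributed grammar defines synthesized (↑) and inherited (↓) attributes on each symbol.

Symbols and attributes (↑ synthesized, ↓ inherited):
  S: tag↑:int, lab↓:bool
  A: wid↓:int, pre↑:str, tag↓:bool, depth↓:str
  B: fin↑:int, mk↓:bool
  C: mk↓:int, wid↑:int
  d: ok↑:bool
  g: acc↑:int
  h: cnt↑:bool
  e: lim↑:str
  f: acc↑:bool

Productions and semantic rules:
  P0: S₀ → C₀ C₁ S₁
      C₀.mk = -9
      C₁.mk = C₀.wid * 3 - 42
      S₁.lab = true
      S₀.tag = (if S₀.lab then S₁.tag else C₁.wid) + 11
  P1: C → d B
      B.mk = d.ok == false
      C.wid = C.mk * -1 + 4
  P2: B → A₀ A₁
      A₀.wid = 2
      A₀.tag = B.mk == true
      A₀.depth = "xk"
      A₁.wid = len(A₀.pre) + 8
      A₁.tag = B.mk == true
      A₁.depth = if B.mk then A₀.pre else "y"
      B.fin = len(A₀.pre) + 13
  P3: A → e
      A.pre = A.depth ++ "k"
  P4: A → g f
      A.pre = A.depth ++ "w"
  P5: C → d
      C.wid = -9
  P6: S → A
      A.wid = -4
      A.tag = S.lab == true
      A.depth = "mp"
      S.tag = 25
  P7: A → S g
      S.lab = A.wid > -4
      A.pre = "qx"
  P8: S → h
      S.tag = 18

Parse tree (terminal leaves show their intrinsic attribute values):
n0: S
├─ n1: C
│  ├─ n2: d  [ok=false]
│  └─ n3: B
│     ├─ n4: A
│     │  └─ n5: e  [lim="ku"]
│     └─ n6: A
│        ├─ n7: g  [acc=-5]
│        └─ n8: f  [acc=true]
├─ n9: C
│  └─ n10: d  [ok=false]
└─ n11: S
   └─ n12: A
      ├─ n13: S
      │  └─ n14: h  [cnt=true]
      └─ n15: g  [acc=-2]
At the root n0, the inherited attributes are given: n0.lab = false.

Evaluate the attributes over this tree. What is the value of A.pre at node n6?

1. n0.lab = false  [given at root]
2. n1.mk = -9  [-9]
3. n2.ok = false  [terminal]
4. n3.mk = true  [d.ok == false]
5. n4.wid = 2  [2]
6. n4.tag = true  [B.mk == true]
7. n4.depth = "xk"  ["xk"]
8. n5.lim = "ku"  [terminal]
9. n4.pre = "xkk"  [A.depth ++ "k"]
10. n6.wid = 11  [len(A₀.pre) + 8]
11. n6.tag = true  [B.mk == true]
12. n6.depth = "xkk"  [if B.mk then A₀.pre else "y"]
13. n7.acc = -5  [terminal]
14. n8.acc = true  [terminal]
15. n6.pre = "xkkw"  [A.depth ++ "w"]
16. n3.fin = 16  [len(A₀.pre) + 13]
17. n1.wid = 13  [C.mk * -1 + 4]
18. n9.mk = -3  [C₀.wid * 3 - 42]
19. n10.ok = false  [terminal]
20. n9.wid = -9  [-9]
21. n11.lab = true  [true]
22. n12.wid = -4  [-4]
23. n12.tag = true  [S.lab == true]
24. n12.depth = "mp"  ["mp"]
25. n13.lab = false  [A.wid > -4]
26. n14.cnt = true  [terminal]
27. n13.tag = 18  [18]
28. n15.acc = -2  [terminal]
29. n12.pre = "qx"  ["qx"]
30. n11.tag = 25  [25]
31. n0.tag = 2  [(if S₀.lab then S₁.tag else C₁.wid) + 11]

"xkkw"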